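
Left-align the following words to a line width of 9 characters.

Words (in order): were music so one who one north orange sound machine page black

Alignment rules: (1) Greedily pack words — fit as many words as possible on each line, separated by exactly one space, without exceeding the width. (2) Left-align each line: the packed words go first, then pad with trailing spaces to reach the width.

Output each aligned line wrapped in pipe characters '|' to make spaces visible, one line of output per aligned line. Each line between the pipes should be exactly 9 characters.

Answer: |were     |
|music so |
|one who  |
|one north|
|orange   |
|sound    |
|machine  |
|page     |
|black    |

Derivation:
Line 1: ['were'] (min_width=4, slack=5)
Line 2: ['music', 'so'] (min_width=8, slack=1)
Line 3: ['one', 'who'] (min_width=7, slack=2)
Line 4: ['one', 'north'] (min_width=9, slack=0)
Line 5: ['orange'] (min_width=6, slack=3)
Line 6: ['sound'] (min_width=5, slack=4)
Line 7: ['machine'] (min_width=7, slack=2)
Line 8: ['page'] (min_width=4, slack=5)
Line 9: ['black'] (min_width=5, slack=4)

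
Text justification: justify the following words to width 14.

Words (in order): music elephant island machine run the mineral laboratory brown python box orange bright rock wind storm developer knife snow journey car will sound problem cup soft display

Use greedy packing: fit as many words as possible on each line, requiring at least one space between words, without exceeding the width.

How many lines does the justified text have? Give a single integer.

Answer: 15

Derivation:
Line 1: ['music', 'elephant'] (min_width=14, slack=0)
Line 2: ['island', 'machine'] (min_width=14, slack=0)
Line 3: ['run', 'the'] (min_width=7, slack=7)
Line 4: ['mineral'] (min_width=7, slack=7)
Line 5: ['laboratory'] (min_width=10, slack=4)
Line 6: ['brown', 'python'] (min_width=12, slack=2)
Line 7: ['box', 'orange'] (min_width=10, slack=4)
Line 8: ['bright', 'rock'] (min_width=11, slack=3)
Line 9: ['wind', 'storm'] (min_width=10, slack=4)
Line 10: ['developer'] (min_width=9, slack=5)
Line 11: ['knife', 'snow'] (min_width=10, slack=4)
Line 12: ['journey', 'car'] (min_width=11, slack=3)
Line 13: ['will', 'sound'] (min_width=10, slack=4)
Line 14: ['problem', 'cup'] (min_width=11, slack=3)
Line 15: ['soft', 'display'] (min_width=12, slack=2)
Total lines: 15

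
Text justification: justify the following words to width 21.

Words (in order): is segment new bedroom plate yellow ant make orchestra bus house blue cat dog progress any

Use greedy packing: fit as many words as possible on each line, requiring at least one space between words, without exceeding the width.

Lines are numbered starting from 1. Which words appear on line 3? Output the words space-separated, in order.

Line 1: ['is', 'segment', 'new'] (min_width=14, slack=7)
Line 2: ['bedroom', 'plate', 'yellow'] (min_width=20, slack=1)
Line 3: ['ant', 'make', 'orchestra'] (min_width=18, slack=3)
Line 4: ['bus', 'house', 'blue', 'cat'] (min_width=18, slack=3)
Line 5: ['dog', 'progress', 'any'] (min_width=16, slack=5)

Answer: ant make orchestra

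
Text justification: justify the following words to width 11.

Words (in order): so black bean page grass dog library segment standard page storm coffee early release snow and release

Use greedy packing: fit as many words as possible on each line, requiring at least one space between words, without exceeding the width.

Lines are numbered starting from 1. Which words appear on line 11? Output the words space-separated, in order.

Line 1: ['so', 'black'] (min_width=8, slack=3)
Line 2: ['bean', 'page'] (min_width=9, slack=2)
Line 3: ['grass', 'dog'] (min_width=9, slack=2)
Line 4: ['library'] (min_width=7, slack=4)
Line 5: ['segment'] (min_width=7, slack=4)
Line 6: ['standard'] (min_width=8, slack=3)
Line 7: ['page', 'storm'] (min_width=10, slack=1)
Line 8: ['coffee'] (min_width=6, slack=5)
Line 9: ['early'] (min_width=5, slack=6)
Line 10: ['release'] (min_width=7, slack=4)
Line 11: ['snow', 'and'] (min_width=8, slack=3)
Line 12: ['release'] (min_width=7, slack=4)

Answer: snow and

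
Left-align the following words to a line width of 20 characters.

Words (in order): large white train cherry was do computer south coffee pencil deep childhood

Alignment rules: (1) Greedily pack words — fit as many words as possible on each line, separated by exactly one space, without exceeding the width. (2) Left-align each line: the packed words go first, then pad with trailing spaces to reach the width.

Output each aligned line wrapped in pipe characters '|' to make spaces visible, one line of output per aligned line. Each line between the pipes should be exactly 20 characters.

Line 1: ['large', 'white', 'train'] (min_width=17, slack=3)
Line 2: ['cherry', 'was', 'do'] (min_width=13, slack=7)
Line 3: ['computer', 'south'] (min_width=14, slack=6)
Line 4: ['coffee', 'pencil', 'deep'] (min_width=18, slack=2)
Line 5: ['childhood'] (min_width=9, slack=11)

Answer: |large white train   |
|cherry was do       |
|computer south      |
|coffee pencil deep  |
|childhood           |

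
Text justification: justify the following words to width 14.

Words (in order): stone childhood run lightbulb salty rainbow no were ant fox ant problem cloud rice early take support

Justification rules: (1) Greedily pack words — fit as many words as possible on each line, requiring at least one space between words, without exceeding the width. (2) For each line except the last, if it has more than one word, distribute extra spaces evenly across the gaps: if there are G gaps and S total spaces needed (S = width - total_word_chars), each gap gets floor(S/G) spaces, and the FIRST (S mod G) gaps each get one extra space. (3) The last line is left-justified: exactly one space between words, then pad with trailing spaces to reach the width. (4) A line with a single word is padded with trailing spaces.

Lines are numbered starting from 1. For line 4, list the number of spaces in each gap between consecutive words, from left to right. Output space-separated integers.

Answer: 2

Derivation:
Line 1: ['stone'] (min_width=5, slack=9)
Line 2: ['childhood', 'run'] (min_width=13, slack=1)
Line 3: ['lightbulb'] (min_width=9, slack=5)
Line 4: ['salty', 'rainbow'] (min_width=13, slack=1)
Line 5: ['no', 'were', 'ant'] (min_width=11, slack=3)
Line 6: ['fox', 'ant'] (min_width=7, slack=7)
Line 7: ['problem', 'cloud'] (min_width=13, slack=1)
Line 8: ['rice', 'early'] (min_width=10, slack=4)
Line 9: ['take', 'support'] (min_width=12, slack=2)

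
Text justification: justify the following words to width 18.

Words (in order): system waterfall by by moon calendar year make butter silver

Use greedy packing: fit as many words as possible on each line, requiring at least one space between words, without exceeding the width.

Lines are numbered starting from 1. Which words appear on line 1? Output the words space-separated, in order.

Line 1: ['system', 'waterfall'] (min_width=16, slack=2)
Line 2: ['by', 'by', 'moon'] (min_width=10, slack=8)
Line 3: ['calendar', 'year', 'make'] (min_width=18, slack=0)
Line 4: ['butter', 'silver'] (min_width=13, slack=5)

Answer: system waterfall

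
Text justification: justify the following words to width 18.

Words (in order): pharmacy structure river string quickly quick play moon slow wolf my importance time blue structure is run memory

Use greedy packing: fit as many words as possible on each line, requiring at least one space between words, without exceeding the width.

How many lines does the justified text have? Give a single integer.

Line 1: ['pharmacy', 'structure'] (min_width=18, slack=0)
Line 2: ['river', 'string'] (min_width=12, slack=6)
Line 3: ['quickly', 'quick', 'play'] (min_width=18, slack=0)
Line 4: ['moon', 'slow', 'wolf', 'my'] (min_width=17, slack=1)
Line 5: ['importance', 'time'] (min_width=15, slack=3)
Line 6: ['blue', 'structure', 'is'] (min_width=17, slack=1)
Line 7: ['run', 'memory'] (min_width=10, slack=8)
Total lines: 7

Answer: 7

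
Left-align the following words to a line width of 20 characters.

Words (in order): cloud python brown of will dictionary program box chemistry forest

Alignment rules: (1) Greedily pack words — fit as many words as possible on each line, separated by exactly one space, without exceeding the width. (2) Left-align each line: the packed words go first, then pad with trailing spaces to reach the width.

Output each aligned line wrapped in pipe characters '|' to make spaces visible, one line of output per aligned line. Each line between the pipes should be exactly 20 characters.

Line 1: ['cloud', 'python', 'brown'] (min_width=18, slack=2)
Line 2: ['of', 'will', 'dictionary'] (min_width=18, slack=2)
Line 3: ['program', 'box'] (min_width=11, slack=9)
Line 4: ['chemistry', 'forest'] (min_width=16, slack=4)

Answer: |cloud python brown  |
|of will dictionary  |
|program box         |
|chemistry forest    |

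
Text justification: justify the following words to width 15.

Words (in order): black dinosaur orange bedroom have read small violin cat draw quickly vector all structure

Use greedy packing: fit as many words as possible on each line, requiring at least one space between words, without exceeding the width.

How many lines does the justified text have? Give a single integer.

Answer: 6

Derivation:
Line 1: ['black', 'dinosaur'] (min_width=14, slack=1)
Line 2: ['orange', 'bedroom'] (min_width=14, slack=1)
Line 3: ['have', 'read', 'small'] (min_width=15, slack=0)
Line 4: ['violin', 'cat', 'draw'] (min_width=15, slack=0)
Line 5: ['quickly', 'vector'] (min_width=14, slack=1)
Line 6: ['all', 'structure'] (min_width=13, slack=2)
Total lines: 6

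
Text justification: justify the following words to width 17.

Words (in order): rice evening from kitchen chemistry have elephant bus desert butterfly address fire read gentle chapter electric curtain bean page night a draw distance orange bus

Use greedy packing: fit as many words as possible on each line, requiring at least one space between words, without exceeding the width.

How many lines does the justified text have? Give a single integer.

Line 1: ['rice', 'evening', 'from'] (min_width=17, slack=0)
Line 2: ['kitchen', 'chemistry'] (min_width=17, slack=0)
Line 3: ['have', 'elephant', 'bus'] (min_width=17, slack=0)
Line 4: ['desert', 'butterfly'] (min_width=16, slack=1)
Line 5: ['address', 'fire', 'read'] (min_width=17, slack=0)
Line 6: ['gentle', 'chapter'] (min_width=14, slack=3)
Line 7: ['electric', 'curtain'] (min_width=16, slack=1)
Line 8: ['bean', 'page', 'night', 'a'] (min_width=17, slack=0)
Line 9: ['draw', 'distance'] (min_width=13, slack=4)
Line 10: ['orange', 'bus'] (min_width=10, slack=7)
Total lines: 10

Answer: 10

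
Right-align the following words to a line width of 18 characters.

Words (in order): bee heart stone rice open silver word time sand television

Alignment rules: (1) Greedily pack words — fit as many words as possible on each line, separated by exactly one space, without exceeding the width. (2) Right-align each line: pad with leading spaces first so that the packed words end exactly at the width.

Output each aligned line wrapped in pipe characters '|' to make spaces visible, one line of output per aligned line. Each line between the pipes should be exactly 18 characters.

Line 1: ['bee', 'heart', 'stone'] (min_width=15, slack=3)
Line 2: ['rice', 'open', 'silver'] (min_width=16, slack=2)
Line 3: ['word', 'time', 'sand'] (min_width=14, slack=4)
Line 4: ['television'] (min_width=10, slack=8)

Answer: |   bee heart stone|
|  rice open silver|
|    word time sand|
|        television|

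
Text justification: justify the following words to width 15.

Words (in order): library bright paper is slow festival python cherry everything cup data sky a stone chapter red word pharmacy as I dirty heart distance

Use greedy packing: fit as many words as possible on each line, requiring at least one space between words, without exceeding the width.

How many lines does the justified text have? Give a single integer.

Answer: 11

Derivation:
Line 1: ['library', 'bright'] (min_width=14, slack=1)
Line 2: ['paper', 'is', 'slow'] (min_width=13, slack=2)
Line 3: ['festival', 'python'] (min_width=15, slack=0)
Line 4: ['cherry'] (min_width=6, slack=9)
Line 5: ['everything', 'cup'] (min_width=14, slack=1)
Line 6: ['data', 'sky', 'a'] (min_width=10, slack=5)
Line 7: ['stone', 'chapter'] (min_width=13, slack=2)
Line 8: ['red', 'word'] (min_width=8, slack=7)
Line 9: ['pharmacy', 'as', 'I'] (min_width=13, slack=2)
Line 10: ['dirty', 'heart'] (min_width=11, slack=4)
Line 11: ['distance'] (min_width=8, slack=7)
Total lines: 11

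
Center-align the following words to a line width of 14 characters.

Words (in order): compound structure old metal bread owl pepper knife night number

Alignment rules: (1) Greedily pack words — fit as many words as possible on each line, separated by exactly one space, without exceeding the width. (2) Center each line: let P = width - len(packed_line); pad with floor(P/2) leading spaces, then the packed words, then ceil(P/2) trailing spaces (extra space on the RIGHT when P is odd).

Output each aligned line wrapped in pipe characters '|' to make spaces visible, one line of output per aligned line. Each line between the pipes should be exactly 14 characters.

Line 1: ['compound'] (min_width=8, slack=6)
Line 2: ['structure', 'old'] (min_width=13, slack=1)
Line 3: ['metal', 'bread'] (min_width=11, slack=3)
Line 4: ['owl', 'pepper'] (min_width=10, slack=4)
Line 5: ['knife', 'night'] (min_width=11, slack=3)
Line 6: ['number'] (min_width=6, slack=8)

Answer: |   compound   |
|structure old |
| metal bread  |
|  owl pepper  |
| knife night  |
|    number    |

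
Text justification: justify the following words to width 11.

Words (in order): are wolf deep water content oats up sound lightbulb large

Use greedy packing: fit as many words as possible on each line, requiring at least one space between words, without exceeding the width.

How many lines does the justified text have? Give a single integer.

Answer: 7

Derivation:
Line 1: ['are', 'wolf'] (min_width=8, slack=3)
Line 2: ['deep', 'water'] (min_width=10, slack=1)
Line 3: ['content'] (min_width=7, slack=4)
Line 4: ['oats', 'up'] (min_width=7, slack=4)
Line 5: ['sound'] (min_width=5, slack=6)
Line 6: ['lightbulb'] (min_width=9, slack=2)
Line 7: ['large'] (min_width=5, slack=6)
Total lines: 7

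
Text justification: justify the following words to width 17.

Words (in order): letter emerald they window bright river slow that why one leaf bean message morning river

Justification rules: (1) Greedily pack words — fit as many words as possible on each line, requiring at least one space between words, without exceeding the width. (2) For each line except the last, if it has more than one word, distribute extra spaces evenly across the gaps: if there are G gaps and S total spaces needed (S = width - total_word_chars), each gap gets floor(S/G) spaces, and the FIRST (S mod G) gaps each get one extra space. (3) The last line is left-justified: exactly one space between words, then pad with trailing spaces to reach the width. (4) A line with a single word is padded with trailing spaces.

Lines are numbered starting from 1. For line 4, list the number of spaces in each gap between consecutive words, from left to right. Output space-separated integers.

Answer: 1 1 1

Derivation:
Line 1: ['letter', 'emerald'] (min_width=14, slack=3)
Line 2: ['they', 'window'] (min_width=11, slack=6)
Line 3: ['bright', 'river', 'slow'] (min_width=17, slack=0)
Line 4: ['that', 'why', 'one', 'leaf'] (min_width=17, slack=0)
Line 5: ['bean', 'message'] (min_width=12, slack=5)
Line 6: ['morning', 'river'] (min_width=13, slack=4)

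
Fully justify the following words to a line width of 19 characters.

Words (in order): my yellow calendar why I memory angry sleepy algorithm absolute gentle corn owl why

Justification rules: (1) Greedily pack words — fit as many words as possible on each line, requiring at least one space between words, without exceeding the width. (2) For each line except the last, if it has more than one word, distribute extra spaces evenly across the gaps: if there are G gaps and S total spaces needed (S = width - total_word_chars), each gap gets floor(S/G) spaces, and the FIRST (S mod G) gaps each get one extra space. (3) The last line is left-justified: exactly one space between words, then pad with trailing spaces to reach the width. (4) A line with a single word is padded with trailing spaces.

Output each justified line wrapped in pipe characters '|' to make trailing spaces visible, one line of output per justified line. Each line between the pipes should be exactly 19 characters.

Line 1: ['my', 'yellow', 'calendar'] (min_width=18, slack=1)
Line 2: ['why', 'I', 'memory', 'angry'] (min_width=18, slack=1)
Line 3: ['sleepy', 'algorithm'] (min_width=16, slack=3)
Line 4: ['absolute', 'gentle'] (min_width=15, slack=4)
Line 5: ['corn', 'owl', 'why'] (min_width=12, slack=7)

Answer: |my  yellow calendar|
|why  I memory angry|
|sleepy    algorithm|
|absolute     gentle|
|corn owl why       |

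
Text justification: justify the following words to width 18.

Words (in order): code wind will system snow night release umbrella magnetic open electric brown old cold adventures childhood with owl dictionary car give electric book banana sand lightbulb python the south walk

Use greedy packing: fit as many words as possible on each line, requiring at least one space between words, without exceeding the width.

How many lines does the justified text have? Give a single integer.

Line 1: ['code', 'wind', 'will'] (min_width=14, slack=4)
Line 2: ['system', 'snow', 'night'] (min_width=17, slack=1)
Line 3: ['release', 'umbrella'] (min_width=16, slack=2)
Line 4: ['magnetic', 'open'] (min_width=13, slack=5)
Line 5: ['electric', 'brown', 'old'] (min_width=18, slack=0)
Line 6: ['cold', 'adventures'] (min_width=15, slack=3)
Line 7: ['childhood', 'with', 'owl'] (min_width=18, slack=0)
Line 8: ['dictionary', 'car'] (min_width=14, slack=4)
Line 9: ['give', 'electric', 'book'] (min_width=18, slack=0)
Line 10: ['banana', 'sand'] (min_width=11, slack=7)
Line 11: ['lightbulb', 'python'] (min_width=16, slack=2)
Line 12: ['the', 'south', 'walk'] (min_width=14, slack=4)
Total lines: 12

Answer: 12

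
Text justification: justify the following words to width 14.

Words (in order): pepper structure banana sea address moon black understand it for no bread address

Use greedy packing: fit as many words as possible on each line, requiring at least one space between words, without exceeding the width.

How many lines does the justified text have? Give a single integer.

Answer: 8

Derivation:
Line 1: ['pepper'] (min_width=6, slack=8)
Line 2: ['structure'] (min_width=9, slack=5)
Line 3: ['banana', 'sea'] (min_width=10, slack=4)
Line 4: ['address', 'moon'] (min_width=12, slack=2)
Line 5: ['black'] (min_width=5, slack=9)
Line 6: ['understand', 'it'] (min_width=13, slack=1)
Line 7: ['for', 'no', 'bread'] (min_width=12, slack=2)
Line 8: ['address'] (min_width=7, slack=7)
Total lines: 8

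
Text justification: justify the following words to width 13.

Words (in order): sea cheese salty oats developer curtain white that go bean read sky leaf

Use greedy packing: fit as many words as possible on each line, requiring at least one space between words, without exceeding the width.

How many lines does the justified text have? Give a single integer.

Answer: 6

Derivation:
Line 1: ['sea', 'cheese'] (min_width=10, slack=3)
Line 2: ['salty', 'oats'] (min_width=10, slack=3)
Line 3: ['developer'] (min_width=9, slack=4)
Line 4: ['curtain', 'white'] (min_width=13, slack=0)
Line 5: ['that', 'go', 'bean'] (min_width=12, slack=1)
Line 6: ['read', 'sky', 'leaf'] (min_width=13, slack=0)
Total lines: 6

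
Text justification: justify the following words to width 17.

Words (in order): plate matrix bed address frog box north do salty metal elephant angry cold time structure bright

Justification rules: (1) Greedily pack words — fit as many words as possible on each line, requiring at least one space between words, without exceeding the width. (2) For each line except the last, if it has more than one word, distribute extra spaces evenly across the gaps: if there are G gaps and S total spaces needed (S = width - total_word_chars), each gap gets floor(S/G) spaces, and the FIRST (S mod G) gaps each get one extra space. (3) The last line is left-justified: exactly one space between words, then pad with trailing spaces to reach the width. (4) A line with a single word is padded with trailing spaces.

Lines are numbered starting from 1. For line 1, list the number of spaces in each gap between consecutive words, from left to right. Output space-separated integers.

Line 1: ['plate', 'matrix', 'bed'] (min_width=16, slack=1)
Line 2: ['address', 'frog', 'box'] (min_width=16, slack=1)
Line 3: ['north', 'do', 'salty'] (min_width=14, slack=3)
Line 4: ['metal', 'elephant'] (min_width=14, slack=3)
Line 5: ['angry', 'cold', 'time'] (min_width=15, slack=2)
Line 6: ['structure', 'bright'] (min_width=16, slack=1)

Answer: 2 1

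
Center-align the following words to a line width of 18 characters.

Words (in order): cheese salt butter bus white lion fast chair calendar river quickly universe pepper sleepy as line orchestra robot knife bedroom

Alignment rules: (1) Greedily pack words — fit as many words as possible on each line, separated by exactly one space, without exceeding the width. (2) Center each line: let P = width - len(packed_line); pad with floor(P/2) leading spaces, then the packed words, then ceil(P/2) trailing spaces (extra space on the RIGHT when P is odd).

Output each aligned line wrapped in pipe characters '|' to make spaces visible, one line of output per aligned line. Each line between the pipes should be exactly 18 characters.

Answer: |cheese salt butter|
|  bus white lion  |
|    fast chair    |
|  calendar river  |
| quickly universe |
| pepper sleepy as |
|  line orchestra  |
|   robot knife    |
|     bedroom      |

Derivation:
Line 1: ['cheese', 'salt', 'butter'] (min_width=18, slack=0)
Line 2: ['bus', 'white', 'lion'] (min_width=14, slack=4)
Line 3: ['fast', 'chair'] (min_width=10, slack=8)
Line 4: ['calendar', 'river'] (min_width=14, slack=4)
Line 5: ['quickly', 'universe'] (min_width=16, slack=2)
Line 6: ['pepper', 'sleepy', 'as'] (min_width=16, slack=2)
Line 7: ['line', 'orchestra'] (min_width=14, slack=4)
Line 8: ['robot', 'knife'] (min_width=11, slack=7)
Line 9: ['bedroom'] (min_width=7, slack=11)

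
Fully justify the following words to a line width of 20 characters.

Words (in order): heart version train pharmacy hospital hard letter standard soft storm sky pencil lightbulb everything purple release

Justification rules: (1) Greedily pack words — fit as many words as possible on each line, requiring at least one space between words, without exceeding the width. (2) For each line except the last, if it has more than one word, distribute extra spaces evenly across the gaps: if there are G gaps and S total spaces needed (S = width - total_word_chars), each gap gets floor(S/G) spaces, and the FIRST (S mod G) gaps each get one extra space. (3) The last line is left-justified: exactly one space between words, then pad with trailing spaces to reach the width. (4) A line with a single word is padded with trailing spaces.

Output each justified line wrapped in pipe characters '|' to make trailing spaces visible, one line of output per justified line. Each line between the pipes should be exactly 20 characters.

Line 1: ['heart', 'version', 'train'] (min_width=19, slack=1)
Line 2: ['pharmacy', 'hospital'] (min_width=17, slack=3)
Line 3: ['hard', 'letter', 'standard'] (min_width=20, slack=0)
Line 4: ['soft', 'storm', 'sky'] (min_width=14, slack=6)
Line 5: ['pencil', 'lightbulb'] (min_width=16, slack=4)
Line 6: ['everything', 'purple'] (min_width=17, slack=3)
Line 7: ['release'] (min_width=7, slack=13)

Answer: |heart  version train|
|pharmacy    hospital|
|hard letter standard|
|soft    storm    sky|
|pencil     lightbulb|
|everything    purple|
|release             |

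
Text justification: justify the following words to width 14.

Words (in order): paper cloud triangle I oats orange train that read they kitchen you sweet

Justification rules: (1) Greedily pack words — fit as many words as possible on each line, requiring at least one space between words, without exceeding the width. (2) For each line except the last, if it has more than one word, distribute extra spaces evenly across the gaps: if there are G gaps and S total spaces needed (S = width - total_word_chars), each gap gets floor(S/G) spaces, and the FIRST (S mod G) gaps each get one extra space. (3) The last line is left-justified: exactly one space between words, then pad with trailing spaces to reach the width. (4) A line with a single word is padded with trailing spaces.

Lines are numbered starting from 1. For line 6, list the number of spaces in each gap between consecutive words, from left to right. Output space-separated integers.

Line 1: ['paper', 'cloud'] (min_width=11, slack=3)
Line 2: ['triangle', 'I'] (min_width=10, slack=4)
Line 3: ['oats', 'orange'] (min_width=11, slack=3)
Line 4: ['train', 'that'] (min_width=10, slack=4)
Line 5: ['read', 'they'] (min_width=9, slack=5)
Line 6: ['kitchen', 'you'] (min_width=11, slack=3)
Line 7: ['sweet'] (min_width=5, slack=9)

Answer: 4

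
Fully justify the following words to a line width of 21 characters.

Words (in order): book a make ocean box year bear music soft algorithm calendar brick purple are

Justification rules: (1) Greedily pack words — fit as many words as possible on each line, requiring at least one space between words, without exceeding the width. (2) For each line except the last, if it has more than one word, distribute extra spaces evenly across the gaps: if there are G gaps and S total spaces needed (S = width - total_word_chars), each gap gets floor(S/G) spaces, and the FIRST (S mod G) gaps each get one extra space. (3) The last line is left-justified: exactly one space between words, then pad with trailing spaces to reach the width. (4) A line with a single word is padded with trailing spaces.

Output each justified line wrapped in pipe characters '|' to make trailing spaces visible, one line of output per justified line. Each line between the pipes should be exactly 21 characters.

Line 1: ['book', 'a', 'make', 'ocean', 'box'] (min_width=21, slack=0)
Line 2: ['year', 'bear', 'music', 'soft'] (min_width=20, slack=1)
Line 3: ['algorithm', 'calendar'] (min_width=18, slack=3)
Line 4: ['brick', 'purple', 'are'] (min_width=16, slack=5)

Answer: |book a make ocean box|
|year  bear music soft|
|algorithm    calendar|
|brick purple are     |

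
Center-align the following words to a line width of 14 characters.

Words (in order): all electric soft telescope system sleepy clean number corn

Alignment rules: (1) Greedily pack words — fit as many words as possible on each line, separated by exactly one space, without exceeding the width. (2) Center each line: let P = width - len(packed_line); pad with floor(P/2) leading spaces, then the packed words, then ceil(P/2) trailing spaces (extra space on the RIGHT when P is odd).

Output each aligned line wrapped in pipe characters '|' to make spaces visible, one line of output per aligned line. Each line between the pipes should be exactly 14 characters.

Answer: | all electric |
|soft telescope|
|system sleepy |
| clean number |
|     corn     |

Derivation:
Line 1: ['all', 'electric'] (min_width=12, slack=2)
Line 2: ['soft', 'telescope'] (min_width=14, slack=0)
Line 3: ['system', 'sleepy'] (min_width=13, slack=1)
Line 4: ['clean', 'number'] (min_width=12, slack=2)
Line 5: ['corn'] (min_width=4, slack=10)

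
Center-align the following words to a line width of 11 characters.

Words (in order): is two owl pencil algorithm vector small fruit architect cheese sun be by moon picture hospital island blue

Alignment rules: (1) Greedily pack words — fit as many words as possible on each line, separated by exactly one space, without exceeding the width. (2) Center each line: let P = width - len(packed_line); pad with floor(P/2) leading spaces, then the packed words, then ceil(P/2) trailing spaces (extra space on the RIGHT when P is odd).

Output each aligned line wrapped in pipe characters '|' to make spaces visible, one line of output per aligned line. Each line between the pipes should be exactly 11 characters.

Answer: |is two owl |
|  pencil   |
| algorithm |
|  vector   |
|small fruit|
| architect |
|cheese sun |
|be by moon |
|  picture  |
| hospital  |
|island blue|

Derivation:
Line 1: ['is', 'two', 'owl'] (min_width=10, slack=1)
Line 2: ['pencil'] (min_width=6, slack=5)
Line 3: ['algorithm'] (min_width=9, slack=2)
Line 4: ['vector'] (min_width=6, slack=5)
Line 5: ['small', 'fruit'] (min_width=11, slack=0)
Line 6: ['architect'] (min_width=9, slack=2)
Line 7: ['cheese', 'sun'] (min_width=10, slack=1)
Line 8: ['be', 'by', 'moon'] (min_width=10, slack=1)
Line 9: ['picture'] (min_width=7, slack=4)
Line 10: ['hospital'] (min_width=8, slack=3)
Line 11: ['island', 'blue'] (min_width=11, slack=0)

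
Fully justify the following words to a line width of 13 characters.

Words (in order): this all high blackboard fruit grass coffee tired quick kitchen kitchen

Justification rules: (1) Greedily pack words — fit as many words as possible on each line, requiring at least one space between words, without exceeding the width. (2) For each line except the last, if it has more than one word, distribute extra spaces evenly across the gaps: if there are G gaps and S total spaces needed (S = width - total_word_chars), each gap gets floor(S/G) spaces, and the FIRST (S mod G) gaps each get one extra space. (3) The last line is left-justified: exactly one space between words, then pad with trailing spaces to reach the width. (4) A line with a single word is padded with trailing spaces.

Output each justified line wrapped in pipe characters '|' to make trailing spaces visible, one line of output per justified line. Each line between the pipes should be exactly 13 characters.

Answer: |this all high|
|blackboard   |
|fruit   grass|
|coffee  tired|
|quick kitchen|
|kitchen      |

Derivation:
Line 1: ['this', 'all', 'high'] (min_width=13, slack=0)
Line 2: ['blackboard'] (min_width=10, slack=3)
Line 3: ['fruit', 'grass'] (min_width=11, slack=2)
Line 4: ['coffee', 'tired'] (min_width=12, slack=1)
Line 5: ['quick', 'kitchen'] (min_width=13, slack=0)
Line 6: ['kitchen'] (min_width=7, slack=6)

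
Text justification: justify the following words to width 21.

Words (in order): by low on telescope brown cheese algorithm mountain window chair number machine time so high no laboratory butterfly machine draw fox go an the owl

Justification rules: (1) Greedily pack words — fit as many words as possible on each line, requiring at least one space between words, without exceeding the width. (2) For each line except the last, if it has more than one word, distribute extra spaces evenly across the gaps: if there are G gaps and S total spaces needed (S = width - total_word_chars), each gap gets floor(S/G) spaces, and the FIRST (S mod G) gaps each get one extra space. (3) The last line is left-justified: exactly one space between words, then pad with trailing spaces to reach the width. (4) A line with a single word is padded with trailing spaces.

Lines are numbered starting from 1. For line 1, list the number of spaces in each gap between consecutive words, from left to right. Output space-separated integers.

Line 1: ['by', 'low', 'on', 'telescope'] (min_width=19, slack=2)
Line 2: ['brown', 'cheese'] (min_width=12, slack=9)
Line 3: ['algorithm', 'mountain'] (min_width=18, slack=3)
Line 4: ['window', 'chair', 'number'] (min_width=19, slack=2)
Line 5: ['machine', 'time', 'so', 'high'] (min_width=20, slack=1)
Line 6: ['no', 'laboratory'] (min_width=13, slack=8)
Line 7: ['butterfly', 'machine'] (min_width=17, slack=4)
Line 8: ['draw', 'fox', 'go', 'an', 'the'] (min_width=18, slack=3)
Line 9: ['owl'] (min_width=3, slack=18)

Answer: 2 2 1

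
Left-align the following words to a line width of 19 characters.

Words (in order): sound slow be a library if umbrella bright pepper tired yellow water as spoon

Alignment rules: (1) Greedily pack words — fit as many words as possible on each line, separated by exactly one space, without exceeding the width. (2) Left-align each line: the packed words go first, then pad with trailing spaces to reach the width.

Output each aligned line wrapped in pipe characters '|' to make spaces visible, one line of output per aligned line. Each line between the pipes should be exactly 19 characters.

Line 1: ['sound', 'slow', 'be', 'a'] (min_width=15, slack=4)
Line 2: ['library', 'if', 'umbrella'] (min_width=19, slack=0)
Line 3: ['bright', 'pepper', 'tired'] (min_width=19, slack=0)
Line 4: ['yellow', 'water', 'as'] (min_width=15, slack=4)
Line 5: ['spoon'] (min_width=5, slack=14)

Answer: |sound slow be a    |
|library if umbrella|
|bright pepper tired|
|yellow water as    |
|spoon              |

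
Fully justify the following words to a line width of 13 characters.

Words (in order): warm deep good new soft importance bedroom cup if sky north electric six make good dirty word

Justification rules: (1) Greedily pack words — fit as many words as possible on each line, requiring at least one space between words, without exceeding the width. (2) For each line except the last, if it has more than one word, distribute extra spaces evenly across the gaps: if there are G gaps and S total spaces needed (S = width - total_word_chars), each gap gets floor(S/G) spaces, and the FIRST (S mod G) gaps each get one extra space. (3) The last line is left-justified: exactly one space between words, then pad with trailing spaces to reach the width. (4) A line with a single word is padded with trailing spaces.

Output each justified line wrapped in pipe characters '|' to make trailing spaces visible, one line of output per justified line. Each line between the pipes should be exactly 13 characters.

Answer: |warm     deep|
|good new soft|
|importance   |
|bedroom   cup|
|if  sky north|
|electric  six|
|make     good|
|dirty word   |

Derivation:
Line 1: ['warm', 'deep'] (min_width=9, slack=4)
Line 2: ['good', 'new', 'soft'] (min_width=13, slack=0)
Line 3: ['importance'] (min_width=10, slack=3)
Line 4: ['bedroom', 'cup'] (min_width=11, slack=2)
Line 5: ['if', 'sky', 'north'] (min_width=12, slack=1)
Line 6: ['electric', 'six'] (min_width=12, slack=1)
Line 7: ['make', 'good'] (min_width=9, slack=4)
Line 8: ['dirty', 'word'] (min_width=10, slack=3)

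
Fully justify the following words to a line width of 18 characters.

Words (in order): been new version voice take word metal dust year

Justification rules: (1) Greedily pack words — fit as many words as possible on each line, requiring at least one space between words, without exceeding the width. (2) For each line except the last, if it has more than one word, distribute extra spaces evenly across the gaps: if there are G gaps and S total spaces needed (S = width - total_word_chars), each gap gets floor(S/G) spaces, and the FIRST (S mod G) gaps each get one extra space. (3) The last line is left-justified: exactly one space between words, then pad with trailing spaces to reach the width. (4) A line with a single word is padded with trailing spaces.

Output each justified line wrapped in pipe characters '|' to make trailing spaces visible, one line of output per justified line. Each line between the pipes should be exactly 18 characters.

Line 1: ['been', 'new', 'version'] (min_width=16, slack=2)
Line 2: ['voice', 'take', 'word'] (min_width=15, slack=3)
Line 3: ['metal', 'dust', 'year'] (min_width=15, slack=3)

Answer: |been  new  version|
|voice   take  word|
|metal dust year   |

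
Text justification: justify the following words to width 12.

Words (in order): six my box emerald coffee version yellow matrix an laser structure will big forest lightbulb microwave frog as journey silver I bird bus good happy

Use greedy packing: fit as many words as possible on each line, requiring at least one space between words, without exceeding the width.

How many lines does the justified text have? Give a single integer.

Line 1: ['six', 'my', 'box'] (min_width=10, slack=2)
Line 2: ['emerald'] (min_width=7, slack=5)
Line 3: ['coffee'] (min_width=6, slack=6)
Line 4: ['version'] (min_width=7, slack=5)
Line 5: ['yellow'] (min_width=6, slack=6)
Line 6: ['matrix', 'an'] (min_width=9, slack=3)
Line 7: ['laser'] (min_width=5, slack=7)
Line 8: ['structure'] (min_width=9, slack=3)
Line 9: ['will', 'big'] (min_width=8, slack=4)
Line 10: ['forest'] (min_width=6, slack=6)
Line 11: ['lightbulb'] (min_width=9, slack=3)
Line 12: ['microwave'] (min_width=9, slack=3)
Line 13: ['frog', 'as'] (min_width=7, slack=5)
Line 14: ['journey'] (min_width=7, slack=5)
Line 15: ['silver', 'I'] (min_width=8, slack=4)
Line 16: ['bird', 'bus'] (min_width=8, slack=4)
Line 17: ['good', 'happy'] (min_width=10, slack=2)
Total lines: 17

Answer: 17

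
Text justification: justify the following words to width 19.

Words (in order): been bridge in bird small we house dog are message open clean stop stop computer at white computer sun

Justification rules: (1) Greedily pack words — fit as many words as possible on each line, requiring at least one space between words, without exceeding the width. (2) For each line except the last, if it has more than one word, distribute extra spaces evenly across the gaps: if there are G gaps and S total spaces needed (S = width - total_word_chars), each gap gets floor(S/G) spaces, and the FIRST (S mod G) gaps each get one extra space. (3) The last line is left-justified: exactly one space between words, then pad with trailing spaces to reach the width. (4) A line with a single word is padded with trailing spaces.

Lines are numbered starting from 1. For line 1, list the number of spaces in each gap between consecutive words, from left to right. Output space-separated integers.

Line 1: ['been', 'bridge', 'in', 'bird'] (min_width=19, slack=0)
Line 2: ['small', 'we', 'house', 'dog'] (min_width=18, slack=1)
Line 3: ['are', 'message', 'open'] (min_width=16, slack=3)
Line 4: ['clean', 'stop', 'stop'] (min_width=15, slack=4)
Line 5: ['computer', 'at', 'white'] (min_width=17, slack=2)
Line 6: ['computer', 'sun'] (min_width=12, slack=7)

Answer: 1 1 1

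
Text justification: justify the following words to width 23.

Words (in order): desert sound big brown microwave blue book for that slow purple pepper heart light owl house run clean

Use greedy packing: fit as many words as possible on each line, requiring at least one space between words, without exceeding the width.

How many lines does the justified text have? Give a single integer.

Line 1: ['desert', 'sound', 'big', 'brown'] (min_width=22, slack=1)
Line 2: ['microwave', 'blue', 'book', 'for'] (min_width=23, slack=0)
Line 3: ['that', 'slow', 'purple', 'pepper'] (min_width=23, slack=0)
Line 4: ['heart', 'light', 'owl', 'house'] (min_width=21, slack=2)
Line 5: ['run', 'clean'] (min_width=9, slack=14)
Total lines: 5

Answer: 5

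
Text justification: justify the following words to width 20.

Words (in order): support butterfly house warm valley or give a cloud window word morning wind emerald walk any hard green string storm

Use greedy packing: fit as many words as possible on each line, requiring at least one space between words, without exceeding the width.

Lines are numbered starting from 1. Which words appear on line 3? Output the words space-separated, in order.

Line 1: ['support', 'butterfly'] (min_width=17, slack=3)
Line 2: ['house', 'warm', 'valley', 'or'] (min_width=20, slack=0)
Line 3: ['give', 'a', 'cloud', 'window'] (min_width=19, slack=1)
Line 4: ['word', 'morning', 'wind'] (min_width=17, slack=3)
Line 5: ['emerald', 'walk', 'any'] (min_width=16, slack=4)
Line 6: ['hard', 'green', 'string'] (min_width=17, slack=3)
Line 7: ['storm'] (min_width=5, slack=15)

Answer: give a cloud window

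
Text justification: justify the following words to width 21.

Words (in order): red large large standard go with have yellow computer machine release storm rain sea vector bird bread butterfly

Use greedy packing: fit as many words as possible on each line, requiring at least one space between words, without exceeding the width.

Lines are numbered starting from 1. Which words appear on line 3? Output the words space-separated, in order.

Line 1: ['red', 'large', 'large'] (min_width=15, slack=6)
Line 2: ['standard', 'go', 'with', 'have'] (min_width=21, slack=0)
Line 3: ['yellow', 'computer'] (min_width=15, slack=6)
Line 4: ['machine', 'release', 'storm'] (min_width=21, slack=0)
Line 5: ['rain', 'sea', 'vector', 'bird'] (min_width=20, slack=1)
Line 6: ['bread', 'butterfly'] (min_width=15, slack=6)

Answer: yellow computer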